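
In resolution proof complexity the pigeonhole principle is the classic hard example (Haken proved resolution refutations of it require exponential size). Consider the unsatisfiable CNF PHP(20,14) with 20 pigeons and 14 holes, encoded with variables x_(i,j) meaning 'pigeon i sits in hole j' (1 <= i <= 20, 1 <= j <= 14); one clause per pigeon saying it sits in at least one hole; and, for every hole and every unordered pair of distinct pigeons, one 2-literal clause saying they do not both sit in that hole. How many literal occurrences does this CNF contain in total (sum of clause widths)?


PHP(20,14): 20 pigeons, 14 holes, 20*14 = 280 variables.
- pigeon clauses: one per pigeon -> 20 clauses of width 14 -> 280 literals
- hole clauses: 14 holes * C(20,2) = 14 * 190 -> 2660 clauses of width 2 -> 5320 literals
Total literal occurrences = 280 + 5320 = 5600

5600


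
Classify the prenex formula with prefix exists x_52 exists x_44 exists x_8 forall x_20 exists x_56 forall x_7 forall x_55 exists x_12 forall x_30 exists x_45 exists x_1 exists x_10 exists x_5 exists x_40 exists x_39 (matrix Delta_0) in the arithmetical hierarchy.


Leading quantifier is exists, so the class is Sigma.
Number of quantifier blocks = alternations + 1 = 6 + 1 = 7.
Classification: Sigma_7

Sigma_7


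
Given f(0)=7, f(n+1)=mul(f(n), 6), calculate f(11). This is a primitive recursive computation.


f(0) = 7
f(1) = mul(f(0), 6) = mul(7, 6) = 42
f(2) = mul(f(1), 6) = mul(42, 6) = 252
f(3) = mul(f(2), 6) = mul(252, 6) = 1512
f(4) = mul(f(3), 6) = mul(1512, 6) = 9072
f(5) = mul(f(4), 6) = mul(9072, 6) = 54432
f(6) = mul(f(5), 6) = mul(54432, 6) = 326592
f(7) = mul(f(6), 6) = mul(326592, 6) = 1959552
f(8) = mul(f(7), 6) = mul(1959552, 6) = 11757312
f(9) = mul(f(8), 6) = mul(11757312, 6) = 70543872
f(10) = mul(f(9), 6) = mul(70543872, 6) = 423263232
f(11) = mul(f(10), 6) = mul(423263232, 6) = 2539579392


2539579392


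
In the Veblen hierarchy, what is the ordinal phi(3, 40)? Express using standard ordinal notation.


phi(3, 40):
phi(3, beta) = eta_beta (the beta-th eta number, fixed point of zeta).
phi(3, 40) = eta_40

eta_40


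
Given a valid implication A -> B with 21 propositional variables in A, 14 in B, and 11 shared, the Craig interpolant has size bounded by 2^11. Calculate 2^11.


Shared atoms = 11
Craig interpolant size bound = 2^11
= 2048

2048


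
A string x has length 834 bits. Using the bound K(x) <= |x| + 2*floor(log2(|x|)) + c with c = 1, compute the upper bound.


floor(log2(834)) = 9
2 * 9 = 18
K(x) <= 834 + 18 + 1 = 853

853


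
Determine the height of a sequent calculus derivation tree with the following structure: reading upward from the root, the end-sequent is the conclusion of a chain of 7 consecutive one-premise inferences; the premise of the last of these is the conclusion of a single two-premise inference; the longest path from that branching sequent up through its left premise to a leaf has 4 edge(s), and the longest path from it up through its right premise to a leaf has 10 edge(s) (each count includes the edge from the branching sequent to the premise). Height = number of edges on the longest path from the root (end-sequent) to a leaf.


Longest path through the left premise: 4 edges (measured from the branching sequent)
Longest path through the right premise: 10 edges
Height of the subtree rooted at the branching sequent: max(4, 10) = 10
The branching sequent sits 7 edges above the root (the chain of one-premise inferences), so height = 10 + 7 = 17

17


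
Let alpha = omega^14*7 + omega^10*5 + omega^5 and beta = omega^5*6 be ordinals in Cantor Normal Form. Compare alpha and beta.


Compare term by term from highest exponent:
alpha = omega^14*7 + omega^10*5 + omega^5
beta = omega^5*6
Term 1: alpha has omega^14*7, beta has omega^5*6
Term 2: alpha has omega^10*5, beta has omega^0*0
Term 3: alpha has omega^5*1, beta has omega^0*0
Result: alpha > beta

alpha > beta


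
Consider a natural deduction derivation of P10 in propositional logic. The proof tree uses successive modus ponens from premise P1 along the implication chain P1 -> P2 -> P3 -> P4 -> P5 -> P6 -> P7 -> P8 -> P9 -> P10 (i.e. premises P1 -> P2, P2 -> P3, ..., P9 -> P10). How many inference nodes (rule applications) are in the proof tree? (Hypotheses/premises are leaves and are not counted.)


We have a chain: P1 -> P2 -> P3 -> P4 -> P5 -> P6 -> P7 -> P8 -> P9 -> P10.
Each modus ponens application produces the next variable.
The chain has 10 propositions, so 10-1 = 9 modus ponens steps.
Total inference nodes = 9

9


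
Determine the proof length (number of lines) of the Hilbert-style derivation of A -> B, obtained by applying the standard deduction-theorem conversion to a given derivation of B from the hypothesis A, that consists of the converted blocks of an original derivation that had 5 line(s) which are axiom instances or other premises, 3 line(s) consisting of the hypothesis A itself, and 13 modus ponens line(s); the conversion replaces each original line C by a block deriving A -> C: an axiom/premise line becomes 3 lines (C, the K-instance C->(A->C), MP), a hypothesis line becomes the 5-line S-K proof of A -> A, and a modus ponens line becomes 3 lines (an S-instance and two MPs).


Deduction-theorem conversion, block by block:
- 5 axiom/premise lines -> 3 lines each = 15
- 3 hypothesis lines -> 5 lines each (identity proof A->A) = 15
- 13 MP lines -> 3 lines each (S-instance, MP, MP) = 39
Total = 15 + 15 + 39 = 69 lines.

69


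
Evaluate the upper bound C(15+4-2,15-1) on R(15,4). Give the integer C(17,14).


R(15,4) <= C(15+4-2, 15-1) = C(17, 14)
C(17, 14) = 17! / (14! * 3!)
= 680

680


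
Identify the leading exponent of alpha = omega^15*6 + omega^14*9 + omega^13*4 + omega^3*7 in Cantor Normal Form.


CNF: omega^15*6 + omega^14*9 + omega^13*4 + omega^3*7
The leading term is omega^15*6, which has exponent 15.

15


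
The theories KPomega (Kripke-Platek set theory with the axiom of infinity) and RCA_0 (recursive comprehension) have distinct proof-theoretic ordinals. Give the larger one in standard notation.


Proof-theoretic ordinal of KPomega (Kripke-Platek set theory with the axiom of infinity): psi_0(epsilon_{Omega+1})
Proof-theoretic ordinal of RCA_0 (recursive comprehension): omega^omega
Comparing: omega^omega < psi_0(epsilon_{Omega+1}).
The larger ordinal is psi_0(epsilon_{Omega+1}) (from KPomega (Kripke-Platek set theory with the axiom of infinity)).

psi_0(epsilon_{Omega+1})


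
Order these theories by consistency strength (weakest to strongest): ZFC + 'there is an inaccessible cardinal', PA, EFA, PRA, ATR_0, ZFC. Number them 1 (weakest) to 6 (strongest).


Ordering by consistency strength:
1. EFA
2. PRA
3. PA
4. ATR_0
5. ZFC
6. ZFC + 'there is an inaccessible cardinal'


ZFC + 'there is an inaccessible cardinal'=6, PA=3, EFA=1, PRA=2, ATR_0=4, ZFC=5


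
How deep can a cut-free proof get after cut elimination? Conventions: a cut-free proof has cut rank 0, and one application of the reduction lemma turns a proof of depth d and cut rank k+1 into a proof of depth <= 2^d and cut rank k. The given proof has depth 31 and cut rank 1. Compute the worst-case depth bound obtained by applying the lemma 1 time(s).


Each rank reduction sends depth d to at most 2^d; cut rank r needs r reductions.
2_0(31) = 31
2_1(31) = 2^31 = 2147483648
Cut-free depth bound = 2147483648

2147483648


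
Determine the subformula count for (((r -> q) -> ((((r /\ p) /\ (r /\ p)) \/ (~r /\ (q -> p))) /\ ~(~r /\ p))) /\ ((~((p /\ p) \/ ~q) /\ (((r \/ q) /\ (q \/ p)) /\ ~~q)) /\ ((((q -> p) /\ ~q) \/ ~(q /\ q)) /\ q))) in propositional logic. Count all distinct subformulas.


Formula: (((r -> q) -> ((((r /\ p) /\ (r /\ p)) \/ (~r /\ (q -> p))) /\ ~(~r /\ p))) /\ ((~((p /\ p) \/ ~q) /\ (((r \/ q) /\ (q \/ p)) /\ ~~q)) /\ ((((q -> p) /\ ~q) \/ ~(q /\ q)) /\ q)))
Subformulas found:
  1. r
  2. p
  3. q
  4. ~r
  5. ~q
  6. ~~q
  7. (r -> q)
  8. (q \/ p)
  9. (r /\ p)
  10. (q /\ q)
  11. (q -> p)
  12. (r \/ q)
  13. (p /\ p)
  14. ~(q /\ q)
  15. (~r /\ p)
  16. ~(~r /\ p)
  17. ((p /\ p) \/ ~q)
  18. (~r /\ (q -> p))
  19. ((q -> p) /\ ~q)
  20. ~((p /\ p) \/ ~q)
  21. ((r \/ q) /\ (q \/ p))
  22. ((r /\ p) /\ (r /\ p))
  23. (((q -> p) /\ ~q) \/ ~(q /\ q))
  24. (((r \/ q) /\ (q \/ p)) /\ ~~q)
  25. ((((q -> p) /\ ~q) \/ ~(q /\ q)) /\ q)
  26. (((r /\ p) /\ (r /\ p)) \/ (~r /\ (q -> p)))
  27. (~((p /\ p) \/ ~q) /\ (((r \/ q) /\ (q \/ p)) /\ ~~q))
  28. ((((r /\ p) /\ (r /\ p)) \/ (~r /\ (q -> p))) /\ ~(~r /\ p))
  29. ((r -> q) -> ((((r /\ p) /\ (r /\ p)) \/ (~r /\ (q -> p))) /\ ~(~r /\ p)))
  30. ((~((p /\ p) \/ ~q) /\ (((r \/ q) /\ (q \/ p)) /\ ~~q)) /\ ((((q -> p) /\ ~q) \/ ~(q /\ q)) /\ q))
  31. (((r -> q) -> ((((r /\ p) /\ (r /\ p)) \/ (~r /\ (q -> p))) /\ ~(~r /\ p))) /\ ((~((p /\ p) \/ ~q) /\ (((r \/ q) /\ (q \/ p)) /\ ~~q)) /\ ((((q -> p) /\ ~q) \/ ~(q /\ q)) /\ q)))
Total distinct subformulas = 31

31


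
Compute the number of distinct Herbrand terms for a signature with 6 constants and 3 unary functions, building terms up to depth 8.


Herbrand terms by depth:
Depth 0: 6 constants
Depth 1: 18 new terms (running total: 24)
Depth 2: 54 new terms (running total: 78)
Depth 3: 162 new terms (running total: 240)
Depth 4: 486 new terms (running total: 726)
Depth 5: 1458 new terms (running total: 2184)
Depth 6: 4374 new terms (running total: 6558)
Depth 7: 13122 new terms (running total: 19680)
Depth 8: 39366 new terms (running total: 59046)
Total distinct ground terms = 59046

59046


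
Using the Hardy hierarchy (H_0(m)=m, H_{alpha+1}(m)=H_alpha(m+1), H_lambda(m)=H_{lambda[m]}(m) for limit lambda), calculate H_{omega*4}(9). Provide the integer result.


H_{omega*4}(9):
For the Hardy hierarchy, H_{omega*k}(n) = 2^k * n.
2^4 = 16.
16 * 9 = 144

144


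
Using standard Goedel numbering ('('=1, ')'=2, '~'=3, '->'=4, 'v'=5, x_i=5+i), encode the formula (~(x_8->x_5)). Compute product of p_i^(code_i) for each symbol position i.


Formula: (~(x_8->x_5))
Symbol codes: [1, 3, 1, 13, 4, 10, 2, 2]
Primes: [2, 3, 5, 7, 11, 13, 17, 19]
p_1^1 = 2^1 = 2
p_2^3 = 3^3 = 27
p_3^1 = 5^1 = 5
p_4^13 = 7^13 = 96889010407
p_5^4 = 11^4 = 14641
p_6^10 = 13^10 = 137858491849
p_7^2 = 17^2 = 289
p_8^2 = 19^2 = 361
Product = 5508680606680509706440009023296290

5508680606680509706440009023296290


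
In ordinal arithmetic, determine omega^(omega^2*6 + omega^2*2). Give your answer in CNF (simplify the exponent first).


omega^(omega^2*6 + omega^2*2):
Both terms of the exponent have the same exponent 2, so they merge: omega^2*6 + omega^2*2 = omega^2*(6+2) = omega^2*8.
omega raised to a CNF ordinal is a single CNF term: Result = omega^(omega^2*8)

omega^(omega^2*8)


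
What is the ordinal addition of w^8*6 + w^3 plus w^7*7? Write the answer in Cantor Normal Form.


Ordinal addition (w^8*6 + w^3) + w^7*7:
alpha's leading term has exponent 8 > beta's exponent 7, so it survives.
alpha's tail term has exponent 3 < beta's exponent 7, so it is absorbed by beta.
In ordinal addition, any term followed by a strictly larger-exponent term is absorbed.
Result = w^8*6 + w^7*7

w^8*6 + w^7*7


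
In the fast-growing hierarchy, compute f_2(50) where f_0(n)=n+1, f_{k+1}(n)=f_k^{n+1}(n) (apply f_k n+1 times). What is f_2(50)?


f_2(50) = f_1^51(50)
f_1(m) = 2m + 1.
Iterating: f_1^k(n) = 2^k*(n+1) - 1.
f_2(50) = 2^51*(50+1) - 1 = 2251799813685248*51 - 1 = 114841790497947647

114841790497947647


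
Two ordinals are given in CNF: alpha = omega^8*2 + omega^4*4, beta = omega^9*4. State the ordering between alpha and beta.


Compare term by term from highest exponent:
alpha = omega^8*2 + omega^4*4
beta = omega^9*4
Term 1: alpha has omega^8*2, beta has omega^9*4
Term 2: alpha has omega^4*4, beta has omega^0*0
Result: alpha < beta

alpha < beta


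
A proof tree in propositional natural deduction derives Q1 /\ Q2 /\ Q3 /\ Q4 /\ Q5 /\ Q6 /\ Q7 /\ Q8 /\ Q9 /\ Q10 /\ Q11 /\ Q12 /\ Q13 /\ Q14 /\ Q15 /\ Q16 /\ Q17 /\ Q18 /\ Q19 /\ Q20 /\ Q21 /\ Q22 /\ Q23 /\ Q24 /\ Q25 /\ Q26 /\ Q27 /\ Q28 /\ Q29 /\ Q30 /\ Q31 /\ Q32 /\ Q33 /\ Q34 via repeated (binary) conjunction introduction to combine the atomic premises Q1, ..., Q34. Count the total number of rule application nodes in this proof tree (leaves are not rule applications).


The target conjunction has 34 conjuncts, i.e. 33 binary /\ connectives.
Each conjunction-intro joins two pieces, so 34 atoms require 34-1 = 33 applications.
Total inference nodes = 33

33


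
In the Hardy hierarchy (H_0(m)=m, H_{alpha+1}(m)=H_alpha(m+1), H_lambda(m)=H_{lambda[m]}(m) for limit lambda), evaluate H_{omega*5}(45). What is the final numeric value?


H_{omega*5}(45):
For the Hardy hierarchy, H_{omega*k}(n) = 2^k * n.
2^5 = 32.
32 * 45 = 1440

1440


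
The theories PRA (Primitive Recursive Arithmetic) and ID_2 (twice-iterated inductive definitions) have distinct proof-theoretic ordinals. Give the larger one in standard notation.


Proof-theoretic ordinal of PRA (Primitive Recursive Arithmetic): omega^omega
Proof-theoretic ordinal of ID_2 (twice-iterated inductive definitions): psi_0(epsilon_{Omega_2+1})
Comparing: omega^omega < psi_0(epsilon_{Omega_2+1}).
The larger ordinal is psi_0(epsilon_{Omega_2+1}) (from ID_2 (twice-iterated inductive definitions)).

psi_0(epsilon_{Omega_2+1})


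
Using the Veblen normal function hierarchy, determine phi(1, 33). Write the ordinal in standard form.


phi(1, 33):
phi(1, beta) = epsilon_beta (the beta-th epsilon number).
phi(1, 33) = epsilon_33

epsilon_33


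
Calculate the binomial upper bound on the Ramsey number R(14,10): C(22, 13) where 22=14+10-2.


R(14,10) <= C(14+10-2, 14-1) = C(22, 13)
C(22, 13) = 22! / (13! * 9!)
= 497420

497420


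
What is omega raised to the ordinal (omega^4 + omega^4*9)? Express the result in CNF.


omega^(omega^4 + omega^4*9):
Both terms of the exponent have the same exponent 4, so they merge: omega^4 + omega^4*9 = omega^4*(1+9) = omega^4*10.
omega raised to a CNF ordinal is a single CNF term: Result = omega^(omega^4*10)

omega^(omega^4*10)


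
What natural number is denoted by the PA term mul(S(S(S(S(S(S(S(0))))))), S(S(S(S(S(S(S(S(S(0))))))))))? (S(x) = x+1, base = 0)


mul(S^7(0), S^9(0)):
S^7(0) = 7
S^9(0) = 9
7 * 9 = 63

63


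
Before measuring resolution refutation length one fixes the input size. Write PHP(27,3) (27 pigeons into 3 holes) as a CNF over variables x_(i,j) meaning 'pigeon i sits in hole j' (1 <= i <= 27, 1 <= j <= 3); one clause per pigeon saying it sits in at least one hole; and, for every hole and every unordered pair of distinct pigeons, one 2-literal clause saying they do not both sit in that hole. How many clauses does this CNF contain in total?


PHP(27,3): 27 pigeons, 3 holes, 27*3 = 81 variables.
- pigeon clauses: one per pigeon -> 27 clauses
- hole clauses: 3 holes * C(27,2) = 3 * 351 -> 1053 clauses
Total clauses = 27 + 1053 = 1080

1080


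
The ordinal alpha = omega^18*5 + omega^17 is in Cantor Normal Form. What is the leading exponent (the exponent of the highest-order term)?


CNF: omega^18*5 + omega^17
The leading term is omega^18*5, which has exponent 18.

18


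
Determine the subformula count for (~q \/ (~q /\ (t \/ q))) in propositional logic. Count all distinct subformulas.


Formula: (~q \/ (~q /\ (t \/ q)))
Subformulas found:
  1. q
  2. t
  3. ~q
  4. (t \/ q)
  5. (~q /\ (t \/ q))
  6. (~q \/ (~q /\ (t \/ q)))
Total distinct subformulas = 6

6


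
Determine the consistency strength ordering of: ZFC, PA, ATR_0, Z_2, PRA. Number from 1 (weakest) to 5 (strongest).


Ordering by consistency strength:
1. PRA
2. PA
3. ATR_0
4. Z_2
5. ZFC


ZFC=5, PA=2, ATR_0=3, Z_2=4, PRA=1


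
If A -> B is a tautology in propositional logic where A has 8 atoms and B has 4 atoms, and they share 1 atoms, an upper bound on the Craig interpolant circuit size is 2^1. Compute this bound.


Shared atoms = 1
Craig interpolant size bound = 2^1
= 2

2


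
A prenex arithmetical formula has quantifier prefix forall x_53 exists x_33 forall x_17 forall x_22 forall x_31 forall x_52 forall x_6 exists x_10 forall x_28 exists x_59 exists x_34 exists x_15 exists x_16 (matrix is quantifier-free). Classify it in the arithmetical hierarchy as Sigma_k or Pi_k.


Leading quantifier is forall, so the class is Pi.
Number of quantifier blocks = alternations + 1 = 5 + 1 = 6.
Classification: Pi_6

Pi_6


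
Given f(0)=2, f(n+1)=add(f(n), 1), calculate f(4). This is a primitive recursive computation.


f(0) = 2
f(1) = add(f(0), 1) = add(2, 1) = 3
f(2) = add(f(1), 1) = add(3, 1) = 4
f(3) = add(f(2), 1) = add(4, 1) = 5
f(4) = add(f(3), 1) = add(5, 1) = 6


6


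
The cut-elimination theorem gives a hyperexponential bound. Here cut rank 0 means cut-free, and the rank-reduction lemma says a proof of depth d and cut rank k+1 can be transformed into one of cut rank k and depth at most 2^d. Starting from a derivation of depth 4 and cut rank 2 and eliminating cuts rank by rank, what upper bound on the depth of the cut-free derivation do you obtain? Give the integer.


Each rank reduction sends depth d to at most 2^d; cut rank r needs r reductions.
2_0(4) = 4
2_1(4) = 2^4 = 16
2_2(4) = 2^16 = 65536
Cut-free depth bound = 65536

65536


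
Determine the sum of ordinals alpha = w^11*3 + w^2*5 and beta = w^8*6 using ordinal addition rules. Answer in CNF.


Ordinal addition (w^11*3 + w^2*5) + w^8*6:
alpha's leading term has exponent 11 > beta's exponent 8, so it survives.
alpha's tail term has exponent 2 < beta's exponent 8, so it is absorbed by beta.
In ordinal addition, any term followed by a strictly larger-exponent term is absorbed.
Result = w^11*3 + w^8*6

w^11*3 + w^8*6


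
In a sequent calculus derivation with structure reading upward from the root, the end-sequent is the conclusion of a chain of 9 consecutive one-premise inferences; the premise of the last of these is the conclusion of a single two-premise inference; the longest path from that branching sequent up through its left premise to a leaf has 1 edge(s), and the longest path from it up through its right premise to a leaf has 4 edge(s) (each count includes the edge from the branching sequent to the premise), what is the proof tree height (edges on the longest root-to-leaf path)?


Longest path through the left premise: 1 edges (measured from the branching sequent)
Longest path through the right premise: 4 edges
Height of the subtree rooted at the branching sequent: max(1, 4) = 4
The branching sequent sits 9 edges above the root (the chain of one-premise inferences), so height = 4 + 9 = 13

13


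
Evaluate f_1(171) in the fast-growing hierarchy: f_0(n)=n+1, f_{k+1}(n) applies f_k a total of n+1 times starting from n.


f_1(171) = f_0^172(171)
f_0 adds 1 each time, applied 172 times.
f_1(171) = 171 + 172 = 343

343


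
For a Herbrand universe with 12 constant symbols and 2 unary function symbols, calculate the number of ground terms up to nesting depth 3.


Herbrand terms by depth:
Depth 0: 12 constants
Depth 1: 24 new terms (running total: 36)
Depth 2: 48 new terms (running total: 84)
Depth 3: 96 new terms (running total: 180)
Total distinct ground terms = 180

180


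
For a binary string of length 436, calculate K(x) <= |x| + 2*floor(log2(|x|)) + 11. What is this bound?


floor(log2(436)) = 8
2 * 8 = 16
K(x) <= 436 + 16 + 11 = 463

463


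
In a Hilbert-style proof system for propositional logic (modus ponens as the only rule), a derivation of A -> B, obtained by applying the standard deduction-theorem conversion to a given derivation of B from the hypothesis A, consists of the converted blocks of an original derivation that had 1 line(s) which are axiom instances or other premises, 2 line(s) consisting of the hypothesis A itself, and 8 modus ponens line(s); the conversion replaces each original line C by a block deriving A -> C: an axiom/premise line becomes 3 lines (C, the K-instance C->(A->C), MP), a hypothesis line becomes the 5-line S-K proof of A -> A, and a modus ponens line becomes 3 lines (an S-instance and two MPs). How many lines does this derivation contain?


Deduction-theorem conversion, block by block:
- 1 axiom/premise lines -> 3 lines each = 3
- 2 hypothesis lines -> 5 lines each (identity proof A->A) = 10
- 8 MP lines -> 3 lines each (S-instance, MP, MP) = 24
Total = 3 + 10 + 24 = 37 lines.

37


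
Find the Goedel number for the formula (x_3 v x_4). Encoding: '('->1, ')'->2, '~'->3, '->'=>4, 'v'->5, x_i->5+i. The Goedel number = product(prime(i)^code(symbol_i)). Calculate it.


Formula: (x_3 v x_4)
Symbol codes: [1, 8, 5, 9, 2]
Primes: [2, 3, 5, 7, 11]
p_1^1 = 2^1 = 2
p_2^8 = 3^8 = 6561
p_3^5 = 5^5 = 3125
p_4^9 = 7^9 = 40353607
p_5^2 = 11^2 = 121
Product = 200224761742293750

200224761742293750


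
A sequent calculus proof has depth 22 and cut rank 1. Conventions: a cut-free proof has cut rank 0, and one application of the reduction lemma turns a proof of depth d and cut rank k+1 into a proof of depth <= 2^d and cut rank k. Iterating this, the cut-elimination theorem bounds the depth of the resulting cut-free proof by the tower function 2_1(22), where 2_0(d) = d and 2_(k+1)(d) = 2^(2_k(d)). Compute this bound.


Each rank reduction sends depth d to at most 2^d; cut rank r needs r reductions.
2_0(22) = 22
2_1(22) = 2^22 = 4194304
Cut-free depth bound = 4194304

4194304


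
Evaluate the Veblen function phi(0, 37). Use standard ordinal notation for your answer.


phi(0, 37):
phi(0, beta) = omega^beta by definition.
phi(0, 37) = omega^37

omega^37


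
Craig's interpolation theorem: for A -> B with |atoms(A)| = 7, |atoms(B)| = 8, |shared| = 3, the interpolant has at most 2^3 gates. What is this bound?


Shared atoms = 3
Craig interpolant size bound = 2^3
= 8

8


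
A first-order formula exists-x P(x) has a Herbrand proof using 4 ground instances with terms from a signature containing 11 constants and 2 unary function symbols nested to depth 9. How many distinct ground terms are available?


Herbrand terms by depth:
Depth 0: 11 constants
Depth 1: 22 new terms (running total: 33)
Depth 2: 44 new terms (running total: 77)
Depth 3: 88 new terms (running total: 165)
Depth 4: 176 new terms (running total: 341)
Depth 5: 352 new terms (running total: 693)
Depth 6: 704 new terms (running total: 1397)
Depth 7: 1408 new terms (running total: 2805)
Depth 8: 2816 new terms (running total: 5621)
Depth 9: 5632 new terms (running total: 11253)
Total distinct ground terms = 11253

11253


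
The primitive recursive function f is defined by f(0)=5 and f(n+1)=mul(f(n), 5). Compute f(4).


f(0) = 5
f(1) = mul(f(0), 5) = mul(5, 5) = 25
f(2) = mul(f(1), 5) = mul(25, 5) = 125
f(3) = mul(f(2), 5) = mul(125, 5) = 625
f(4) = mul(f(3), 5) = mul(625, 5) = 3125


3125


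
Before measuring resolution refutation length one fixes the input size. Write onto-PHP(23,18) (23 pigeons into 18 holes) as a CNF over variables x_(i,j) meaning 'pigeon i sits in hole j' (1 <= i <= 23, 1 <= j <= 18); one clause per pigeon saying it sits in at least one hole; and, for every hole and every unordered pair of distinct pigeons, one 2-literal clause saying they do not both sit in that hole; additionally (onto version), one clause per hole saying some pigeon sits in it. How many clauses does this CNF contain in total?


onto-PHP(23,18): 23 pigeons, 18 holes, 23*18 = 414 variables.
- pigeon clauses: one per pigeon -> 23 clauses
- hole clauses: 18 holes * C(23,2) = 18 * 253 -> 4554 clauses
- onto clauses: one per hole -> 18 clauses
Total clauses = 23 + 4554 + 18 = 4595

4595


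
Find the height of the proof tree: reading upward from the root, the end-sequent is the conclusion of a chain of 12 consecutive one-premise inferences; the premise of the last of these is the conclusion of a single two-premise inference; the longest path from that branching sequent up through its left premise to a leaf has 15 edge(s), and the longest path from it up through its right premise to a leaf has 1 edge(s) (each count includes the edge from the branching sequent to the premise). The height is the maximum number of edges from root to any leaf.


Longest path through the left premise: 15 edges (measured from the branching sequent)
Longest path through the right premise: 1 edges
Height of the subtree rooted at the branching sequent: max(15, 1) = 15
The branching sequent sits 12 edges above the root (the chain of one-premise inferences), so height = 15 + 12 = 27

27


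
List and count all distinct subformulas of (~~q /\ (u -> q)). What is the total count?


Formula: (~~q /\ (u -> q))
Subformulas found:
  1. q
  2. u
  3. ~q
  4. ~~q
  5. (u -> q)
  6. (~~q /\ (u -> q))
Total distinct subformulas = 6

6


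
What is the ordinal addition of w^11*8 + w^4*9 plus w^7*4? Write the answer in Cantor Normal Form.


Ordinal addition (w^11*8 + w^4*9) + w^7*4:
alpha's leading term has exponent 11 > beta's exponent 7, so it survives.
alpha's tail term has exponent 4 < beta's exponent 7, so it is absorbed by beta.
In ordinal addition, any term followed by a strictly larger-exponent term is absorbed.
Result = w^11*8 + w^7*4

w^11*8 + w^7*4


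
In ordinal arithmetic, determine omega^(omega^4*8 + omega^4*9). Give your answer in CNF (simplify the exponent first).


omega^(omega^4*8 + omega^4*9):
Both terms of the exponent have the same exponent 4, so they merge: omega^4*8 + omega^4*9 = omega^4*(8+9) = omega^4*17.
omega raised to a CNF ordinal is a single CNF term: Result = omega^(omega^4*17)

omega^(omega^4*17)


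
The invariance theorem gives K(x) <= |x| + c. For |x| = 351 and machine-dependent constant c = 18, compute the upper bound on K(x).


K(x) <= |x| + c = 351 + 18 = 369

369


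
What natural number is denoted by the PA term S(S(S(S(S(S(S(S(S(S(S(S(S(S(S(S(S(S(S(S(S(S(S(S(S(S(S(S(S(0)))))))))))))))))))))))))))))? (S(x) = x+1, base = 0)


Counting successors applied to 0:
29 applications of S to 0 = 29

29


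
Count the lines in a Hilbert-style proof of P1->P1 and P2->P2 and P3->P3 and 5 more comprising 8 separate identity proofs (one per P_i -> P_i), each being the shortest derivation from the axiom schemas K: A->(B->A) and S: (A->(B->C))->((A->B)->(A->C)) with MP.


The shortest proof of A->A from K and S in the Hilbert calculus has exactly 5 lines:
(1) K instance A->((A->A)->A), (2) S instance, (3) MP on 1,2, (4) K instance A->(A->A), (5) MP on 3,4.
For 8 independent identities: 8 * 5 = 40 lines total.

40


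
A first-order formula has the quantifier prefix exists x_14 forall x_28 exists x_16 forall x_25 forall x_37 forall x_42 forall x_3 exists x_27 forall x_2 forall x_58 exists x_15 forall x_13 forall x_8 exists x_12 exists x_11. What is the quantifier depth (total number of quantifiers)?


Quantifier prefix has 15 quantifier symbols.
Quantifier depth = 15

15


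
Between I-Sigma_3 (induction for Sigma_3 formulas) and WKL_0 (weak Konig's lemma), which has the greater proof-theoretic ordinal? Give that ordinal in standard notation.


Proof-theoretic ordinal of I-Sigma_3 (induction for Sigma_3 formulas): omega^(omega^(omega^omega))
Proof-theoretic ordinal of WKL_0 (weak Konig's lemma): omega^omega
Comparing: omega^omega < omega^(omega^(omega^omega)).
The larger ordinal is omega^(omega^(omega^omega)) (from I-Sigma_3 (induction for Sigma_3 formulas)).

omega^(omega^(omega^omega))


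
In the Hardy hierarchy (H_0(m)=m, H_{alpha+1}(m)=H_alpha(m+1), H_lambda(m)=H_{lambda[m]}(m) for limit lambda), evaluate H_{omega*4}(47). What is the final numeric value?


H_{omega*4}(47):
For the Hardy hierarchy, H_{omega*k}(n) = 2^k * n.
2^4 = 16.
16 * 47 = 752

752


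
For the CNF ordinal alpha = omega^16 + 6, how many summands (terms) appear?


CNF: omega^16 + 6
Count the summands separated by '+':
  term 1: omega^16
  term 2: 6
Total terms = 2

2


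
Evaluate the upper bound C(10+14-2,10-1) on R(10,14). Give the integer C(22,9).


R(10,14) <= C(10+14-2, 10-1) = C(22, 9)
C(22, 9) = 22! / (9! * 13!)
= 497420

497420


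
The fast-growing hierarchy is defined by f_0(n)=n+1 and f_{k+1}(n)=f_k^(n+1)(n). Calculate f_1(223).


f_1(223) = f_0^224(223)
f_0 adds 1 each time, applied 224 times.
f_1(223) = 223 + 224 = 447

447


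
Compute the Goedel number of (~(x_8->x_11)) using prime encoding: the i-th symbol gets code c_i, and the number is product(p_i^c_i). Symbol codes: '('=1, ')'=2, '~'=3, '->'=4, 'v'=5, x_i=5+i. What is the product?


Formula: (~(x_8->x_11))
Symbol codes: [1, 3, 1, 13, 4, 16, 2, 2]
Primes: [2, 3, 5, 7, 11, 13, 17, 19]
p_1^1 = 2^1 = 2
p_2^3 = 3^3 = 27
p_3^1 = 5^1 = 5
p_4^13 = 7^13 = 96889010407
p_5^4 = 11^4 = 14641
p_6^16 = 13^16 = 665416609183179841
p_7^2 = 17^2 = 289
p_8^2 = 19^2 = 361
Product = 26589349130450944375631993513727742238610

26589349130450944375631993513727742238610


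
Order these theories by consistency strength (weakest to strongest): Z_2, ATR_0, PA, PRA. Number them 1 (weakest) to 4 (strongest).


Ordering by consistency strength:
1. PRA
2. PA
3. ATR_0
4. Z_2


Z_2=4, ATR_0=3, PA=2, PRA=1


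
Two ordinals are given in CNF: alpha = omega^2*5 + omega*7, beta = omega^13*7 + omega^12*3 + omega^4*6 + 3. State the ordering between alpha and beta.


Compare term by term from highest exponent:
alpha = omega^2*5 + omega*7
beta = omega^13*7 + omega^12*3 + omega^4*6 + 3
Term 1: alpha has omega^2*5, beta has omega^13*7
Term 2: alpha has omega^1*7, beta has omega^12*3
Term 3: alpha has omega^0*0, beta has omega^4*6
Term 4: alpha has omega^0*0, beta has omega^0*3
Result: alpha < beta

alpha < beta


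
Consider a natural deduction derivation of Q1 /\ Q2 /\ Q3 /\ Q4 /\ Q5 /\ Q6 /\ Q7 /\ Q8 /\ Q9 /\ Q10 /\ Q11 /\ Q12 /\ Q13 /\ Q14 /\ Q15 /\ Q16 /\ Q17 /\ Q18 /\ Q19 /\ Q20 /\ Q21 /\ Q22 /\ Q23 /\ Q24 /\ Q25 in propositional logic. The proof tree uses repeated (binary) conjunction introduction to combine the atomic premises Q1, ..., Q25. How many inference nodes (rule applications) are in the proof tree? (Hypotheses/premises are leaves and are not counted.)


The target conjunction has 25 conjuncts, i.e. 24 binary /\ connectives.
Each conjunction-intro joins two pieces, so 25 atoms require 25-1 = 24 applications.
Total inference nodes = 24

24


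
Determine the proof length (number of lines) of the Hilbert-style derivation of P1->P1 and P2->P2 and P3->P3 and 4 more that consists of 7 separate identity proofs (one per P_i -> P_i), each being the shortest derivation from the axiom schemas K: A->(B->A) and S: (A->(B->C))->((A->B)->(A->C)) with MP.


The shortest proof of A->A from K and S in the Hilbert calculus has exactly 5 lines:
(1) K instance A->((A->A)->A), (2) S instance, (3) MP on 1,2, (4) K instance A->(A->A), (5) MP on 3,4.
For 7 independent identities: 7 * 5 = 35 lines total.

35


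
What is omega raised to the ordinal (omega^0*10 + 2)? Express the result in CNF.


omega^(omega^0*10 + 2):
omega^0 = 1, so the exponent is 10 + 2 = 12 (finite ordinal addition).
Result = omega^12, already a single CNF term.

omega^12


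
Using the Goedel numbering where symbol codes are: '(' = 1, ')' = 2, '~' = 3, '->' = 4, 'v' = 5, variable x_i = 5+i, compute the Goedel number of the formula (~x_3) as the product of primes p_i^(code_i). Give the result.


Formula: (~x_3)
Symbol codes: [1, 3, 8, 2]
Primes: [2, 3, 5, 7]
p_1^1 = 2^1 = 2
p_2^3 = 3^3 = 27
p_3^8 = 5^8 = 390625
p_4^2 = 7^2 = 49
Product = 1033593750

1033593750


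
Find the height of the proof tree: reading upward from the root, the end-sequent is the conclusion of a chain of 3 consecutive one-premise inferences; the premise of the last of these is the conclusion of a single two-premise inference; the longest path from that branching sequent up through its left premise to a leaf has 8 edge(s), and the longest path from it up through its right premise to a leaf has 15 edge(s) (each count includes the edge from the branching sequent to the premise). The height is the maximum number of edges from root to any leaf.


Longest path through the left premise: 8 edges (measured from the branching sequent)
Longest path through the right premise: 15 edges
Height of the subtree rooted at the branching sequent: max(8, 15) = 15
The branching sequent sits 3 edges above the root (the chain of one-premise inferences), so height = 15 + 3 = 18

18


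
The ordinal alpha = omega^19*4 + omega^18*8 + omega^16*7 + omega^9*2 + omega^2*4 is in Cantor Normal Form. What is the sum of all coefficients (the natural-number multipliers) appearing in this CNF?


CNF: omega^19*4 + omega^18*8 + omega^16*7 + omega^9*2 + omega^2*4
Coefficients: 4 + 8 + 7 + 2 + 4 = 25

25


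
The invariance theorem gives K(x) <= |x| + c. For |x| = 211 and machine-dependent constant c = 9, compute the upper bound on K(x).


K(x) <= |x| + c = 211 + 9 = 220

220


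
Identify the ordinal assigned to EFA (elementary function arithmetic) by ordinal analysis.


The proof-theoretic ordinal of EFA (elementary function arithmetic) is a standard result in ordinal analysis.
This ordinal is the supremum of order types of primitive recursive well-orderings
that the theory can prove to be well-ordered.
For EFA (elementary function arithmetic), the proof-theoretic ordinal is omega^3.

omega^3


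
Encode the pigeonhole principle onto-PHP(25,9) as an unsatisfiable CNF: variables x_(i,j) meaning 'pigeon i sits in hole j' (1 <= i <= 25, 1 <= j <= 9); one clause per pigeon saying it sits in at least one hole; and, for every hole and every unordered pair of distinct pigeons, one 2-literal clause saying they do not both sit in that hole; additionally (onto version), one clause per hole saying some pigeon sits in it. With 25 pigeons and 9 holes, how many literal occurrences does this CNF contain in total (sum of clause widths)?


onto-PHP(25,9): 25 pigeons, 9 holes, 25*9 = 225 variables.
- pigeon clauses: one per pigeon -> 25 clauses of width 9 -> 225 literals
- hole clauses: 9 holes * C(25,2) = 9 * 300 -> 2700 clauses of width 2 -> 5400 literals
- onto clauses: one per hole -> 9 clauses of width 25 -> 225 literals
Total literal occurrences = 225 + 5400 + 225 = 5850

5850


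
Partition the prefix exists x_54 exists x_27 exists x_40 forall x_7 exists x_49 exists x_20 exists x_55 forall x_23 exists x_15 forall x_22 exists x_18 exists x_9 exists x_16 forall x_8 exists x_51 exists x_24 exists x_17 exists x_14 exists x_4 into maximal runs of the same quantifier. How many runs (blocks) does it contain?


Alternations = 8.
Blocks = alternations + 1 = 9

9


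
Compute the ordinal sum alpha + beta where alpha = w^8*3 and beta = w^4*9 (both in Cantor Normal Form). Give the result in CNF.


Ordinal addition w^8*3 + w^4*9:
Leading exponent of alpha (8) > leading exponent of beta (4).
Since alpha's term has higher exponent than beta's leading term,
the sum is simply alpha followed by beta.
Result = w^8*3 + w^4*9

w^8*3 + w^4*9


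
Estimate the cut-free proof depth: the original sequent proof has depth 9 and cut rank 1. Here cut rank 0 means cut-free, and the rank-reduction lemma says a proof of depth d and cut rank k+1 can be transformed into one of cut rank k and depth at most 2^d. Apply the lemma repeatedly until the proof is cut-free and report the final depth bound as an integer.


Each rank reduction sends depth d to at most 2^d; cut rank r needs r reductions.
2_0(9) = 9
2_1(9) = 2^9 = 512
Cut-free depth bound = 512

512


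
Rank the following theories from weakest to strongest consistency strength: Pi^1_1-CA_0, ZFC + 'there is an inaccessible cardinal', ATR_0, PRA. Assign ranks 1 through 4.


Ordering by consistency strength:
1. PRA
2. ATR_0
3. Pi^1_1-CA_0
4. ZFC + 'there is an inaccessible cardinal'


Pi^1_1-CA_0=3, ZFC + 'there is an inaccessible cardinal'=4, ATR_0=2, PRA=1


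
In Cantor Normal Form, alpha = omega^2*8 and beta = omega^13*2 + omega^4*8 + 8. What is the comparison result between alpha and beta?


Compare term by term from highest exponent:
alpha = omega^2*8
beta = omega^13*2 + omega^4*8 + 8
Term 1: alpha has omega^2*8, beta has omega^13*2
Term 2: alpha has omega^0*0, beta has omega^4*8
Term 3: alpha has omega^0*0, beta has omega^0*8
Result: alpha < beta

alpha < beta


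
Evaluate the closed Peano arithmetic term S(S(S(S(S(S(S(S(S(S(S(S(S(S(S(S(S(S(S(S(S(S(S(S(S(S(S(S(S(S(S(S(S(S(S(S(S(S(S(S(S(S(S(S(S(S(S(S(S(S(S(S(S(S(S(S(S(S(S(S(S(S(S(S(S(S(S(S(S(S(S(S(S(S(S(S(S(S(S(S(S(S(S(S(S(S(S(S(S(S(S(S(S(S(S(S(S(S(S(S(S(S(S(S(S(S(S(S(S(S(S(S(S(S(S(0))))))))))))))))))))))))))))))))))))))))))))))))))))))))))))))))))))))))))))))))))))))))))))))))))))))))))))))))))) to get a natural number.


Counting successors applied to 0:
115 applications of S to 0 = 115

115


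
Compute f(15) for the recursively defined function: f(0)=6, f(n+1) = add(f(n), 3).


f(0) = 6
f(1) = add(f(0), 3) = add(6, 3) = 9
f(2) = add(f(1), 3) = add(9, 3) = 12
f(3) = add(f(2), 3) = add(12, 3) = 15
f(4) = add(f(3), 3) = add(15, 3) = 18
f(5) = add(f(4), 3) = add(18, 3) = 21
f(6) = add(f(5), 3) = add(21, 3) = 24
f(7) = add(f(6), 3) = add(24, 3) = 27
f(8) = add(f(7), 3) = add(27, 3) = 30
f(9) = add(f(8), 3) = add(30, 3) = 33
f(10) = add(f(9), 3) = add(33, 3) = 36
f(11) = add(f(10), 3) = add(36, 3) = 39
f(12) = add(f(11), 3) = add(39, 3) = 42
f(13) = add(f(12), 3) = add(42, 3) = 45
f(14) = add(f(13), 3) = add(45, 3) = 48
f(15) = add(f(14), 3) = add(48, 3) = 51


51


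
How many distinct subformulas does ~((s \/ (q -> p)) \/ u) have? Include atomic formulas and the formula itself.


Formula: ~((s \/ (q -> p)) \/ u)
Subformulas found:
  1. q
  2. u
  3. s
  4. p
  5. (q -> p)
  6. (s \/ (q -> p))
  7. ((s \/ (q -> p)) \/ u)
  8. ~((s \/ (q -> p)) \/ u)
Total distinct subformulas = 8

8


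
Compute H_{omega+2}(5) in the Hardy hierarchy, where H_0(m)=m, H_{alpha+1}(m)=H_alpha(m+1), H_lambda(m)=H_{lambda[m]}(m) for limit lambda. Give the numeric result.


H_{omega+2}(5):
Unwind the 2 successor steps: H_{omega+2}(5) = H_omega(5+2) = H_omega(7).
H_omega(m) = H_m(m) = m + m = 2m.
Result = 2 * 7 = 14

14


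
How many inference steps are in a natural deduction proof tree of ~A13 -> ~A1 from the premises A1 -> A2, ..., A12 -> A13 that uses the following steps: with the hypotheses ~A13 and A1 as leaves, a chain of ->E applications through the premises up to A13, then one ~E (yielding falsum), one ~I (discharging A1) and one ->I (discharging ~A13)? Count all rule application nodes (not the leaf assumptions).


From hypothesis A1, 12 ->E steps along the 12 premises yield A13.
~E with hypothesis ~A13 gives falsum (1 node); ~I discharging A1 gives ~A1 (1 node); ->I discharging ~A13 gives the goal (1 node).
Total = 12 + 3 = 15 inference nodes.

15


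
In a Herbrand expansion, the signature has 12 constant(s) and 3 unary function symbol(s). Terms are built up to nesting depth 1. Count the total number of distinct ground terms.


Herbrand terms by depth:
Depth 0: 12 constants
Depth 1: 36 new terms (running total: 48)
Total distinct ground terms = 48

48


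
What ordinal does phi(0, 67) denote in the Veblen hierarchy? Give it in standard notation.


phi(0, 67):
phi(0, beta) = omega^beta by definition.
phi(0, 67) = omega^67

omega^67


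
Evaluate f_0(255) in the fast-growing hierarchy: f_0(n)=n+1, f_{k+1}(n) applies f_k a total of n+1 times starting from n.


f_0(255) = 255 + 1 = 256

256


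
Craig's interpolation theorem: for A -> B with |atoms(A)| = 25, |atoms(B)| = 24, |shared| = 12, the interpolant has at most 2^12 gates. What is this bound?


Shared atoms = 12
Craig interpolant size bound = 2^12
= 4096

4096


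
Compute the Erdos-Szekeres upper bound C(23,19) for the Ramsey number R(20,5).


R(20,5) <= C(20+5-2, 20-1) = C(23, 19)
C(23, 19) = 23! / (19! * 4!)
= 8855

8855


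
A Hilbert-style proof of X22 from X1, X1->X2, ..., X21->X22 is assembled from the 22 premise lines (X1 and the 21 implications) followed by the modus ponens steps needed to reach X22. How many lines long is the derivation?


We have 22 premise lines: X1 and 21 implications.
Each implication is detached once by MP, giving 21 MP lines.
22 premise lines + 21 MP lines = 43 total lines.

43
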